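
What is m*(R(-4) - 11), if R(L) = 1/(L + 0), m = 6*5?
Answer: -675/2 ≈ -337.50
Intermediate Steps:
m = 30
R(L) = 1/L
m*(R(-4) - 11) = 30*(1/(-4) - 11) = 30*(-1/4 - 11) = 30*(-45/4) = -675/2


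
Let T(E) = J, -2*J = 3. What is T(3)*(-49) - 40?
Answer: 67/2 ≈ 33.500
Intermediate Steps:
J = -3/2 (J = -½*3 = -3/2 ≈ -1.5000)
T(E) = -3/2
T(3)*(-49) - 40 = -3/2*(-49) - 40 = 147/2 - 40 = 67/2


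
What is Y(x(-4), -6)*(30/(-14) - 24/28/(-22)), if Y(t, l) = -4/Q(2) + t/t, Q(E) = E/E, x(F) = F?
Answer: 486/77 ≈ 6.3117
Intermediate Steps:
Q(E) = 1
Y(t, l) = -3 (Y(t, l) = -4/1 + t/t = -4*1 + 1 = -4 + 1 = -3)
Y(x(-4), -6)*(30/(-14) - 24/28/(-22)) = -3*(30/(-14) - 24/28/(-22)) = -3*(30*(-1/14) - 24*1/28*(-1/22)) = -3*(-15/7 - 6/7*(-1/22)) = -3*(-15/7 + 3/77) = -3*(-162/77) = 486/77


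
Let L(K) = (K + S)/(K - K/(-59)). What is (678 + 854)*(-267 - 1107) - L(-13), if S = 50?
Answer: -1641872857/780 ≈ -2.1050e+6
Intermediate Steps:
L(K) = 59*(50 + K)/(60*K) (L(K) = (K + 50)/(K - K/(-59)) = (50 + K)/(K - K*(-1)/59) = (50 + K)/(K - (-1)*K/59) = (50 + K)/(K + K/59) = (50 + K)/((60*K/59)) = (50 + K)*(59/(60*K)) = 59*(50 + K)/(60*K))
(678 + 854)*(-267 - 1107) - L(-13) = (678 + 854)*(-267 - 1107) - 59*(50 - 13)/(60*(-13)) = 1532*(-1374) - 59*(-1)*37/(60*13) = -2104968 - 1*(-2183/780) = -2104968 + 2183/780 = -1641872857/780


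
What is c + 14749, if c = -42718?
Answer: -27969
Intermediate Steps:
c + 14749 = -42718 + 14749 = -27969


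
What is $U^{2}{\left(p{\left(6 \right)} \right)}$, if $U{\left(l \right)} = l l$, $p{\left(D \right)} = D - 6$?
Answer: $0$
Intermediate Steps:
$p{\left(D \right)} = -6 + D$ ($p{\left(D \right)} = D - 6 = -6 + D$)
$U{\left(l \right)} = l^{2}$
$U^{2}{\left(p{\left(6 \right)} \right)} = \left(\left(-6 + 6\right)^{2}\right)^{2} = \left(0^{2}\right)^{2} = 0^{2} = 0$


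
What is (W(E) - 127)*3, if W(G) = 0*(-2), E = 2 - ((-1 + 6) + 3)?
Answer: -381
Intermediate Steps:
E = -6 (E = 2 - (5 + 3) = 2 - 1*8 = 2 - 8 = -6)
W(G) = 0
(W(E) - 127)*3 = (0 - 127)*3 = -127*3 = -381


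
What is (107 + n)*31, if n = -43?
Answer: 1984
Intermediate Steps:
(107 + n)*31 = (107 - 43)*31 = 64*31 = 1984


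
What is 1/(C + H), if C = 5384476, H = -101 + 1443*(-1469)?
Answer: 1/3264608 ≈ 3.0632e-7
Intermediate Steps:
H = -2119868 (H = -101 - 2119767 = -2119868)
1/(C + H) = 1/(5384476 - 2119868) = 1/3264608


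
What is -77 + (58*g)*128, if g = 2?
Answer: 14771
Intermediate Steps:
-77 + (58*g)*128 = -77 + (58*2)*128 = -77 + 116*128 = -77 + 14848 = 14771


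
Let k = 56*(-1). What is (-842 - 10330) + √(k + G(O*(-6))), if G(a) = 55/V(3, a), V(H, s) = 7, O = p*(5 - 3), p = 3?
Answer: -11172 + I*√2359/7 ≈ -11172.0 + 6.9385*I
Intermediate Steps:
k = -56
O = 6 (O = 3*(5 - 3) = 3*2 = 6)
G(a) = 55/7
(-842 - 10330) + √(k + G(O*(-6))) = (-842 - 10330) + √(-56 + 55/7) = -11172 + √(-337/7) = -11172 + I*√2359/7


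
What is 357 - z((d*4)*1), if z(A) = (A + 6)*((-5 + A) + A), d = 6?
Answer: -933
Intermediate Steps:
z(A) = (-5 + 2*A)*(6 + A) (z(A) = (6 + A)*(-5 + 2*A) = (-5 + 2*A)*(6 + A))
357 - z((d*4)*1) = 357 - (-30 + 2*((6*4)*1)**2 + 7*((6*4)*1)) = 357 - (-30 + 2*(24*1)**2 + 7*(24*1)) = 357 - (-30 + 2*24**2 + 7*24) = 357 - (-30 + 2*576 + 168) = 357 - (-30 + 1152 + 168) = 357 - 1*1290 = 357 - 1290 = -933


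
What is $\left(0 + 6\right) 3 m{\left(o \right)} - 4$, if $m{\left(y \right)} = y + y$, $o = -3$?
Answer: $-112$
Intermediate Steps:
$m{\left(y \right)} = 2 y$
$\left(0 + 6\right) 3 m{\left(o \right)} - 4 = \left(0 + 6\right) 3 \cdot 2 \left(-3\right) - 4 = 6 \cdot 3 \left(-6\right) - 4 = 18 \left(-6\right) - 4 = -108 - 4 = -112$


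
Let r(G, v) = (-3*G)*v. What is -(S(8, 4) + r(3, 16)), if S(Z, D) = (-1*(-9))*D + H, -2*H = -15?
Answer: 201/2 ≈ 100.50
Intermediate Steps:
H = 15/2 (H = -½*(-15) = 15/2 ≈ 7.5000)
S(Z, D) = 15/2 + 9*D (S(Z, D) = (-1*(-9))*D + 15/2 = 9*D + 15/2 = 15/2 + 9*D)
r(G, v) = -3*G*v
-(S(8, 4) + r(3, 16)) = -((15/2 + 9*4) - 3*3*16) = -((15/2 + 36) - 144) = -(87/2 - 144) = -1*(-201/2) = 201/2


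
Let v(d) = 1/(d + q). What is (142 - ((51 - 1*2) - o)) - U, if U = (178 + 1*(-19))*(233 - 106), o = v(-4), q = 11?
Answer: -140699/7 ≈ -20100.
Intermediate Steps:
v(d) = 1/(11 + d) (v(d) = 1/(d + 11) = 1/(11 + d))
o = 1/7 (o = 1/(11 - 4) = 1/7 ≈ 0.14286)
U = 20193 (U = (178 - 19)*127 = 159*127 = 20193)
(142 - ((51 - 1*2) - o)) - U = (142 - ((51 - 1*2) - 1*1/7)) - 1*20193 = (142 - ((51 - 2) - 1/7)) - 20193 = (142 - (49 - 1/7)) - 20193 = (142 - 1*342/7) - 20193 = (142 - 342/7) - 20193 = 652/7 - 20193 = -140699/7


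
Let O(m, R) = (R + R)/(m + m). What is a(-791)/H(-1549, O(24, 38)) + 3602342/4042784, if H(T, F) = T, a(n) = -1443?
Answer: 5706882535/3131136208 ≈ 1.8226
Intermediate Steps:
O(m, R) = R/m (O(m, R) = (2*R)/((2*m)) = (2*R)*(1/(2*m)) = R/m)
a(-791)/H(-1549, O(24, 38)) + 3602342/4042784 = -1443/(-1549) + 3602342/4042784 = -1443*(-1/1549) + 3602342*(1/4042784) = 1443/1549 + 1801171/2021392 = 5706882535/3131136208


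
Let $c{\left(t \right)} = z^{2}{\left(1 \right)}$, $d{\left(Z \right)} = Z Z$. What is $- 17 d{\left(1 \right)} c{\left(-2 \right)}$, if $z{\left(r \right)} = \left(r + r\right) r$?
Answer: $-68$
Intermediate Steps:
$d{\left(Z \right)} = Z^{2}$
$z{\left(r \right)} = 2 r^{2}$ ($z{\left(r \right)} = 2 r r = 2 r^{2}$)
$c{\left(t \right)} = 4$ ($c{\left(t \right)} = \left(2 \cdot 1^{2}\right)^{2} = \left(2 \cdot 1\right)^{2} = 2^{2} = 4$)
$- 17 d{\left(1 \right)} c{\left(-2 \right)} = - 17 \cdot 1^{2} \cdot 4 = \left(-17\right) 1 \cdot 4 = \left(-17\right) 4 = -68$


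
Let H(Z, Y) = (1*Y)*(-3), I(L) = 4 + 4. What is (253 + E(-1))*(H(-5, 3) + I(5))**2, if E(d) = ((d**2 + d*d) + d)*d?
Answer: 252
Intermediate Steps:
I(L) = 8
H(Z, Y) = -3*Y (H(Z, Y) = Y*(-3) = -3*Y)
E(d) = d*(d + 2*d**2) (E(d) = ((d**2 + d**2) + d)*d = (2*d**2 + d)*d = (d + 2*d**2)*d = d*(d + 2*d**2))
(253 + E(-1))*(H(-5, 3) + I(5))**2 = (253 + (-1)**2*(1 + 2*(-1)))*(-3*3 + 8)**2 = (253 + 1*(1 - 2))*(-9 + 8)**2 = (253 + 1*(-1))*(-1)**2 = (253 - 1)*1 = 252*1 = 252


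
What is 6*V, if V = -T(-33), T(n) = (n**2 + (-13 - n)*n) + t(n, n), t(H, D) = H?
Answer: -2376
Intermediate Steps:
T(n) = n + n**2 + n*(-13 - n) (T(n) = (n**2 + (-13 - n)*n) + n = (n**2 + n*(-13 - n)) + n = n + n**2 + n*(-13 - n))
V = -396 (V = -(-12)*(-33) = -1*396 = -396)
6*V = 6*(-396) = -2376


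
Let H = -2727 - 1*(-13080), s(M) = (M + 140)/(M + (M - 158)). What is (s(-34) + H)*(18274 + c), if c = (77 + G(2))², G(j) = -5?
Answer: 27442012888/113 ≈ 2.4285e+8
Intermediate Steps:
s(M) = (140 + M)/(-158 + 2*M) (s(M) = (140 + M)/(M + (-158 + M)) = (140 + M)/(-158 + 2*M))
H = 10353 (H = -2727 + 13080 = 10353)
c = 5184 (c = (77 - 5)² = 72² = 5184)
(s(-34) + H)*(18274 + c) = ((140 - 34)/(2*(-79 - 34)) + 10353)*(18274 + 5184) = ((½)*106/(-113) + 10353)*23458 = ((½)*(-1/113)*106 + 10353)*23458 = (-53/113 + 10353)*23458 = (1169836/113)*23458 = 27442012888/113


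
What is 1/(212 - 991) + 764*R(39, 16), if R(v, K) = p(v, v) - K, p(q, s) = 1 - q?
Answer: -32138425/779 ≈ -41256.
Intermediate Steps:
R(v, K) = 1 - K - v (R(v, K) = (1 - v) - K = 1 - K - v)
1/(212 - 991) + 764*R(39, 16) = 1/(212 - 991) + 764*(1 - 1*16 - 1*39) = 1/(-779) + 764*(1 - 16 - 39) = -1/779 + 764*(-54) = -1/779 - 41256 = -32138425/779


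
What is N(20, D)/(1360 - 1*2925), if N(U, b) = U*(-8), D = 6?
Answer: 32/313 ≈ 0.10224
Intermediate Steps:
N(U, b) = -8*U
N(20, D)/(1360 - 1*2925) = (-8*20)/(1360 - 1*2925) = -160/(1360 - 2925) = -160/(-1565) = -160*(-1/1565) = 32/313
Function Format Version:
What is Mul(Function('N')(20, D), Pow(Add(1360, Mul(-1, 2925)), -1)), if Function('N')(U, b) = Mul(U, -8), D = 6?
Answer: Rational(32, 313) ≈ 0.10224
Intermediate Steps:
Function('N')(U, b) = Mul(-8, U)
Mul(Function('N')(20, D), Pow(Add(1360, Mul(-1, 2925)), -1)) = Mul(Mul(-8, 20), Pow(Add(1360, Mul(-1, 2925)), -1)) = Mul(-160, Pow(Add(1360, -2925), -1)) = Mul(-160, Pow(-1565, -1)) = Mul(-160, Rational(-1, 1565)) = Rational(32, 313)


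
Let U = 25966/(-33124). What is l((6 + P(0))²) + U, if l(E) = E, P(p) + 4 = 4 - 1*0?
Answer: 583249/16562 ≈ 35.216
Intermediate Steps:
U = -12983/16562 (U = 25966*(-1/33124) = -12983/16562 ≈ -0.78390)
P(p) = 0 (P(p) = -4 + (4 - 1*0) = -4 + (4 + 0) = -4 + 4 = 0)
l((6 + P(0))²) + U = (6 + 0)² - 12983/16562 = 6² - 12983/16562 = 36 - 12983/16562 = 583249/16562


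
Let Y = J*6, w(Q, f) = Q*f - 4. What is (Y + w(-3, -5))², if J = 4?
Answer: 1225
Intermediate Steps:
w(Q, f) = -4 + Q*f
Y = 24 (Y = 4*6 = 24)
(Y + w(-3, -5))² = (24 + (-4 - 3*(-5)))² = (24 + (-4 + 15))² = (24 + 11)² = 35² = 1225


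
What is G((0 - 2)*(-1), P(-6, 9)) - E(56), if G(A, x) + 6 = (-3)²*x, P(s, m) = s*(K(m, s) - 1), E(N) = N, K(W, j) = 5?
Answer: -278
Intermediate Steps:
P(s, m) = 4*s (P(s, m) = s*(5 - 1) = s*4 = 4*s)
G(A, x) = -6 + 9*x (G(A, x) = -6 + (-3)²*x = -6 + 9*x)
G((0 - 2)*(-1), P(-6, 9)) - E(56) = (-6 + 9*(4*(-6))) - 1*56 = (-6 + 9*(-24)) - 56 = (-6 - 216) - 56 = -222 - 56 = -278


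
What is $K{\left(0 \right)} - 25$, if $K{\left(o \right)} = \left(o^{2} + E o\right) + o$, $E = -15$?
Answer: $-25$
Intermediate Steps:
$K{\left(o \right)} = o^{2} - 14 o$ ($K{\left(o \right)} = \left(o^{2} - 15 o\right) + o = o^{2} - 14 o$)
$K{\left(0 \right)} - 25 = 0 \left(-14 + 0\right) - 25 = 0 \left(-14\right) - 25 = 0 - 25 = -25$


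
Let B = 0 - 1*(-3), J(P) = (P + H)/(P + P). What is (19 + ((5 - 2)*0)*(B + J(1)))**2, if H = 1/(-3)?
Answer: 361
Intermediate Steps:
H = -1/3 ≈ -0.33333
J(P) = (-1/3 + P)/(2*P) (J(P) = (P - 1/3)/(P + P) = (-1/3 + P)/((2*P)) = (-1/3 + P)*(1/(2*P)) = (-1/3 + P)/(2*P))
B = 3 (B = 0 + 3 = 3)
(19 + ((5 - 2)*0)*(B + J(1)))**2 = (19 + ((5 - 2)*0)*(3 + (1/6)*(-1 + 3*1)/1))**2 = (19 + (3*0)*(3 + (1/6)*1*(-1 + 3)))**2 = (19 + 0*(3 + (1/6)*1*2))**2 = (19 + 0*(3 + 1/3))**2 = (19 + 0*(10/3))**2 = (19 + 0)**2 = 19**2 = 361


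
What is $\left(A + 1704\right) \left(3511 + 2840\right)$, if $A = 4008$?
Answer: $36276912$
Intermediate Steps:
$\left(A + 1704\right) \left(3511 + 2840\right) = \left(4008 + 1704\right) \left(3511 + 2840\right) = 5712 \cdot 6351 = 36276912$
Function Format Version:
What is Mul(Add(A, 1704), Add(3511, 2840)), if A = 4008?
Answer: 36276912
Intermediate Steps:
Mul(Add(A, 1704), Add(3511, 2840)) = Mul(Add(4008, 1704), Add(3511, 2840)) = Mul(5712, 6351) = 36276912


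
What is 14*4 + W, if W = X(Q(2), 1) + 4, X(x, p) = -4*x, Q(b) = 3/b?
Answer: 54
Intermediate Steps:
W = -2 (W = -12/2 + 4 = -4*3/2 + 4 = -6 + 4 = -2)
14*4 + W = 14*4 - 2 = 56 - 2 = 54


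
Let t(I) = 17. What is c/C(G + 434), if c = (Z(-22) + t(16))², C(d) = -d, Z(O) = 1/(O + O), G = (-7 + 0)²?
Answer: -186003/311696 ≈ -0.59674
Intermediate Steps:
G = 49 (G = (-7)² = 49)
Z(O) = 1/(2*O)
c = 558009/1936 (c = ((½)/(-22) + 17)² = ((½)*(-1/22) + 17)² = (-1/44 + 17)² = (747/44)² = 558009/1936 ≈ 288.23)
c/C(G + 434) = 558009/(1936*((-(49 + 434)))) = 558009/(1936*((-1*483))) = (558009/1936)/(-483) = (558009/1936)*(-1/483) = -186003/311696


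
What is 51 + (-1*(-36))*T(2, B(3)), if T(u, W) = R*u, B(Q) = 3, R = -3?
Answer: -165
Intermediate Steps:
T(u, W) = -3*u
51 + (-1*(-36))*T(2, B(3)) = 51 + (-1*(-36))*(-3*2) = 51 + 36*(-6) = 51 - 216 = -165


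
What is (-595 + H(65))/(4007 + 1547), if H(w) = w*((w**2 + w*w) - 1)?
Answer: 274295/2777 ≈ 98.774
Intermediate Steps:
H(w) = w*(-1 + 2*w**2) (H(w) = w*((w**2 + w**2) - 1) = w*(2*w**2 - 1) = w*(-1 + 2*w**2))
(-595 + H(65))/(4007 + 1547) = (-595 + (-1*65 + 2*65**3))/(4007 + 1547) = (-595 + (-65 + 2*274625))/5554 = (-595 + (-65 + 549250))*(1/5554) = (-595 + 549185)*(1/5554) = 548590*(1/5554) = 274295/2777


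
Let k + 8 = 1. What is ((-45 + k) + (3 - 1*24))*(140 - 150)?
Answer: 730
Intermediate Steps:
k = -7 (k = -8 + 1 = -7)
((-45 + k) + (3 - 1*24))*(140 - 150) = ((-45 - 7) + (3 - 1*24))*(140 - 150) = (-52 + (3 - 24))*(-10) = (-52 - 21)*(-10) = -73*(-10) = 730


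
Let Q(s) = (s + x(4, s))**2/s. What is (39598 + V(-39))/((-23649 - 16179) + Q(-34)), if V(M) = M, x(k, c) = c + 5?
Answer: -1345006/1358121 ≈ -0.99034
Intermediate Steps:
x(k, c) = 5 + c
Q(s) = (5 + 2*s)**2/s (Q(s) = (s + (5 + s))**2/s = (5 + 2*s)**2/s)
(39598 + V(-39))/((-23649 - 16179) + Q(-34)) = (39598 - 39)/((-23649 - 16179) + (5 + 2*(-34))**2/(-34)) = 39559/(-39828 - (5 - 68)**2/34) = 39559/(-39828 - 1/34*(-63)**2) = 39559/(-39828 - 1/34*3969) = 39559/(-39828 - 3969/34) = 39559/(-1358121/34) = 39559*(-34/1358121) = -1345006/1358121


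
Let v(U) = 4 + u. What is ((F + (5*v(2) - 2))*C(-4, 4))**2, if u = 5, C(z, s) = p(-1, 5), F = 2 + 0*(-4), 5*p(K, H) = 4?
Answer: 1296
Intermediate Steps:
p(K, H) = 4/5 (p(K, H) = (1/5)*4 = 4/5)
F = 2 (F = 2 + 0 = 2)
C(z, s) = 4/5
v(U) = 9 (v(U) = 4 + 5 = 9)
((F + (5*v(2) - 2))*C(-4, 4))**2 = ((2 + (5*9 - 2))*(4/5))**2 = ((2 + (45 - 2))*(4/5))**2 = ((2 + 43)*(4/5))**2 = (45*(4/5))**2 = 36**2 = 1296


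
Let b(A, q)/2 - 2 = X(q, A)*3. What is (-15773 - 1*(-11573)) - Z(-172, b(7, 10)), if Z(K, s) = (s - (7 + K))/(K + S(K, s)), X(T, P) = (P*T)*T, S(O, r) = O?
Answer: -1440431/344 ≈ -4187.3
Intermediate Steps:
X(T, P) = P*T**2
b(A, q) = 4 + 6*A*q**2 (b(A, q) = 4 + 2*((A*q**2)*3) = 4 + 2*(3*A*q**2) = 4 + 6*A*q**2)
Z(K, s) = (-7 + s - K)/(2*K) (Z(K, s) = (s - (7 + K))/(K + K) = (s + (-7 - K))/((2*K)) = (-7 + s - K)*(1/(2*K)) = (-7 + s - K)/(2*K))
(-15773 - 1*(-11573)) - Z(-172, b(7, 10)) = (-15773 - 1*(-11573)) - (-7 + (4 + 6*7*10**2) - 1*(-172))/(2*(-172)) = (-15773 + 11573) - (-1)*(-7 + (4 + 6*7*100) + 172)/(2*172) = -4200 - (-1)*(-7 + (4 + 4200) + 172)/(2*172) = -4200 - (-1)*(-7 + 4204 + 172)/(2*172) = -4200 - (-1)*4369/(2*172) = -4200 - 1*(-4369/344) = -4200 + 4369/344 = -1440431/344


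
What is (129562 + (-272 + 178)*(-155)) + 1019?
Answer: 145151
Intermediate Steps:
(129562 + (-272 + 178)*(-155)) + 1019 = (129562 - 94*(-155)) + 1019 = (129562 + 14570) + 1019 = 144132 + 1019 = 145151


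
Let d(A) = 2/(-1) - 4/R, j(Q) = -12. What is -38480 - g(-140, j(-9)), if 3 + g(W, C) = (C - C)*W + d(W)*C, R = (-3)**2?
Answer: -115519/3 ≈ -38506.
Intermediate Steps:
R = 9
d(A) = -22/9 (d(A) = 2/(-1) - 4/9 = 2*(-1) - 4*1/9 = -2 - 4/9 = -22/9)
g(W, C) = -3 - 22*C/9 (g(W, C) = -3 + ((C - C)*W - 22*C/9) = -3 + (0*W - 22*C/9) = -3 + (0 - 22*C/9) = -3 - 22*C/9)
-38480 - g(-140, j(-9)) = -38480 - (-3 - 22/9*(-12)) = -38480 - (-3 + 88/3) = -38480 - 1*79/3 = -38480 - 79/3 = -115519/3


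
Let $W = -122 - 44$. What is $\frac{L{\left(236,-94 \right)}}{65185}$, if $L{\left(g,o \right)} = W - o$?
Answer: $- \frac{72}{65185} \approx -0.0011045$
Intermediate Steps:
$W = -166$ ($W = -122 - 44 = -166$)
$L{\left(g,o \right)} = -166 - o$
$\frac{L{\left(236,-94 \right)}}{65185} = \frac{-166 - -94}{65185} = \left(-166 + 94\right) \frac{1}{65185} = \left(-72\right) \frac{1}{65185} = - \frac{72}{65185}$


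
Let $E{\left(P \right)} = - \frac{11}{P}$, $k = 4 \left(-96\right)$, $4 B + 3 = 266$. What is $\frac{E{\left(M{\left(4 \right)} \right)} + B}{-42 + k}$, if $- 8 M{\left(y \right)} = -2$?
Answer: $- \frac{29}{568} \approx -0.051056$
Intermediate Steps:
$B = \frac{263}{4}$ ($B = - \frac{3}{4} + \frac{1}{4} \cdot 266 = - \frac{3}{4} + \frac{133}{2} = \frac{263}{4} \approx 65.75$)
$k = -384$
$M{\left(y \right)} = \frac{1}{4}$ ($M{\left(y \right)} = \left(- \frac{1}{8}\right) \left(-2\right) = \frac{1}{4}$)
$\frac{E{\left(M{\left(4 \right)} \right)} + B}{-42 + k} = \frac{- 11 \frac{1}{\frac{1}{4}} + \frac{263}{4}}{-42 - 384} = \frac{\left(-11\right) 4 + \frac{263}{4}}{-426} = \left(-44 + \frac{263}{4}\right) \left(- \frac{1}{426}\right) = \frac{87}{4} \left(- \frac{1}{426}\right) = - \frac{29}{568}$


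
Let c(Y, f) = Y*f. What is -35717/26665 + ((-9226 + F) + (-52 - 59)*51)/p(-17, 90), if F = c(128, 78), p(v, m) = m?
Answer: -5358121/95994 ≈ -55.817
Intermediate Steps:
F = 9984 (F = 128*78 = 9984)
-35717/26665 + ((-9226 + F) + (-52 - 59)*51)/p(-17, 90) = -35717/26665 + ((-9226 + 9984) + (-52 - 59)*51)/90 = -35717*1/26665 + (758 - 111*51)*(1/90) = -35717/26665 + (758 - 5661)*(1/90) = -35717/26665 - 4903*1/90 = -35717/26665 - 4903/90 = -5358121/95994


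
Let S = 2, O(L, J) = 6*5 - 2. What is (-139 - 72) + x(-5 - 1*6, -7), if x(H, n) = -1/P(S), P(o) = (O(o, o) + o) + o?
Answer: -6753/32 ≈ -211.03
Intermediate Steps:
O(L, J) = 28 (O(L, J) = 30 - 2 = 28)
P(o) = 28 + 2*o (P(o) = (28 + o) + o = 28 + 2*o)
x(H, n) = -1/32 (x(H, n) = -1/(28 + 2*2) = -1/(28 + 4) = -1/32)
(-139 - 72) + x(-5 - 1*6, -7) = (-139 - 72) - 1/32 = -211 - 1/32 = -6753/32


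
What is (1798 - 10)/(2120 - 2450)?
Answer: -298/55 ≈ -5.4182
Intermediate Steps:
(1798 - 10)/(2120 - 2450) = 1788/(-330) = 1788*(-1/330) = -298/55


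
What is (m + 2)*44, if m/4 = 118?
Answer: 20856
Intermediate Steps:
m = 472 (m = 4*118 = 472)
(m + 2)*44 = (472 + 2)*44 = 474*44 = 20856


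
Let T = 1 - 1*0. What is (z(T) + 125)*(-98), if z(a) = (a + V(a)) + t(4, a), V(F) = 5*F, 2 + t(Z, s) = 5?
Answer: -13132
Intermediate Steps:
t(Z, s) = 3 (t(Z, s) = -2 + 5 = 3)
T = 1 (T = 1 + 0 = 1)
z(a) = 3 + 6*a (z(a) = (a + 5*a) + 3 = 6*a + 3 = 3 + 6*a)
(z(T) + 125)*(-98) = ((3 + 6*1) + 125)*(-98) = ((3 + 6) + 125)*(-98) = (9 + 125)*(-98) = 134*(-98) = -13132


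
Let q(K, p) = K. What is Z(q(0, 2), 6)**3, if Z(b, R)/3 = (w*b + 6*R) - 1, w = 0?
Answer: 1157625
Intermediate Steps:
Z(b, R) = -3 + 18*R (Z(b, R) = 3*((0*b + 6*R) - 1) = 3*((0 + 6*R) - 1) = 3*(6*R - 1) = 3*(-1 + 6*R) = -3 + 18*R)
Z(q(0, 2), 6)**3 = (-3 + 18*6)**3 = (-3 + 108)**3 = 105**3 = 1157625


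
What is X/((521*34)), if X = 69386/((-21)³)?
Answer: -34693/82024677 ≈ -0.00042296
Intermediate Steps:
X = -69386/9261 (X = 69386/(-9261) = 69386*(-1/9261) = -69386/9261 ≈ -7.4923)
X/((521*34)) = -69386/(9261*(521*34)) = -69386/9261/17714 = -69386/9261*1/17714 = -34693/82024677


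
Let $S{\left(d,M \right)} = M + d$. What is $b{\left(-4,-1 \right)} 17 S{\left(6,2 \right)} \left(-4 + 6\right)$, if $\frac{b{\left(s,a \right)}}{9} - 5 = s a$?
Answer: $22032$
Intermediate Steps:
$b{\left(s,a \right)} = 45 + 9 a s$ ($b{\left(s,a \right)} = 45 + 9 s a = 45 + 9 a s$)
$b{\left(-4,-1 \right)} 17 S{\left(6,2 \right)} \left(-4 + 6\right) = \left(45 + 9 \left(-1\right) \left(-4\right)\right) 17 \left(2 + 6\right) \left(-4 + 6\right) = \left(45 + 36\right) 17 \cdot 8 \cdot 2 = 81 \cdot 17 \cdot 16 = 81 \cdot 272 = 22032$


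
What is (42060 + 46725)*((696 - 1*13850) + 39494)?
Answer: 2338596900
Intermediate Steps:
(42060 + 46725)*((696 - 1*13850) + 39494) = 88785*((696 - 13850) + 39494) = 88785*(-13154 + 39494) = 88785*26340 = 2338596900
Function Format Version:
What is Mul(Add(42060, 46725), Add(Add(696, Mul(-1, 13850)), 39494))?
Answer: 2338596900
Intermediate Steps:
Mul(Add(42060, 46725), Add(Add(696, Mul(-1, 13850)), 39494)) = Mul(88785, Add(Add(696, -13850), 39494)) = Mul(88785, Add(-13154, 39494)) = Mul(88785, 26340) = 2338596900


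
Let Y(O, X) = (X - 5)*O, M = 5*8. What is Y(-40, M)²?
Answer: 1960000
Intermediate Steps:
M = 40
Y(O, X) = O*(-5 + X) (Y(O, X) = (-5 + X)*O = O*(-5 + X))
Y(-40, M)² = (-40*(-5 + 40))² = (-40*35)² = (-1400)² = 1960000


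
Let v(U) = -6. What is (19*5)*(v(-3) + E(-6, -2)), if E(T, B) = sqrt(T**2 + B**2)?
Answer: -570 + 190*sqrt(10) ≈ 30.833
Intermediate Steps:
E(T, B) = sqrt(B**2 + T**2)
(19*5)*(v(-3) + E(-6, -2)) = (19*5)*(-6 + sqrt((-2)**2 + (-6)**2)) = 95*(-6 + sqrt(4 + 36)) = 95*(-6 + sqrt(40)) = 95*(-6 + 2*sqrt(10)) = -570 + 190*sqrt(10)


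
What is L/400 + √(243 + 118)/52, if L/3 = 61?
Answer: 4279/5200 ≈ 0.82288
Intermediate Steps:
L = 183 (L = 3*61 = 183)
L/400 + √(243 + 118)/52 = 183/400 + √(243 + 118)/52 = 183*(1/400) + √361*(1/52) = 183/400 + 19*(1/52) = 183/400 + 19/52 = 4279/5200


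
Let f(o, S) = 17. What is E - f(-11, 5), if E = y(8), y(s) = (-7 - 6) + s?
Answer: -22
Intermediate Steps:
y(s) = -13 + s
E = -5 (E = -13 + 8 = -5)
E - f(-11, 5) = -5 - 1*17 = -5 - 17 = -22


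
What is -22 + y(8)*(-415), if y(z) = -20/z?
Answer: 2031/2 ≈ 1015.5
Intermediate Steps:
-22 + y(8)*(-415) = -22 - 20/8*(-415) = -22 - 20*⅛*(-415) = -22 - 5/2*(-415) = -22 + 2075/2 = 2031/2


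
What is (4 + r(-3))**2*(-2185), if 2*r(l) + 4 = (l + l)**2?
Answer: -874000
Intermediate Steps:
r(l) = -2 + 2*l**2 (r(l) = -2 + (l + l)**2/2 = -2 + (2*l)**2/2 = -2 + (4*l**2)/2 = -2 + 2*l**2)
(4 + r(-3))**2*(-2185) = (4 + (-2 + 2*(-3)**2))**2*(-2185) = (4 + (-2 + 2*9))**2*(-2185) = (4 + (-2 + 18))**2*(-2185) = (4 + 16)**2*(-2185) = 20**2*(-2185) = 400*(-2185) = -874000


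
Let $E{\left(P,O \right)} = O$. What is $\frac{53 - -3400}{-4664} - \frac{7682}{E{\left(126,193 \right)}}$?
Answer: $- \frac{36495277}{900152} \approx -40.543$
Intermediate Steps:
$\frac{53 - -3400}{-4664} - \frac{7682}{E{\left(126,193 \right)}} = \frac{53 - -3400}{-4664} - \frac{7682}{193} = \left(53 + 3400\right) \left(- \frac{1}{4664}\right) - \frac{7682}{193} = 3453 \left(- \frac{1}{4664}\right) - \frac{7682}{193} = - \frac{3453}{4664} - \frac{7682}{193} = - \frac{36495277}{900152}$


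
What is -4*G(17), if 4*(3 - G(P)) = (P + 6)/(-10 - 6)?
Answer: -215/16 ≈ -13.438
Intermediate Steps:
G(P) = 99/32 + P/64 (G(P) = 3 - (P + 6)/(4*(-10 - 6)) = 3 - (6 + P)/(4*(-16)) = 3 - (6 + P)*(-1)/(4*16) = 3 - (-3/8 - P/16)/4 = 3 + (3/32 + P/64) = 99/32 + P/64)
-4*G(17) = -4*(99/32 + (1/64)*17) = -4*(99/32 + 17/64) = -4*215/64 = -215/16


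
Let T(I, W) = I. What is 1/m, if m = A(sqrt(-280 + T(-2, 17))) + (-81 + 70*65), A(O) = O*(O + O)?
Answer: 1/3905 ≈ 0.00025608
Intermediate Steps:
A(O) = 2*O**2 (A(O) = O*(2*O) = 2*O**2)
m = 3905 (m = 2*(sqrt(-280 - 2))**2 + (-81 + 70*65) = 2*(sqrt(-282))**2 + (-81 + 4550) = 2*(I*sqrt(282))**2 + 4469 = 2*(-282) + 4469 = -564 + 4469 = 3905)
1/m = 1/3905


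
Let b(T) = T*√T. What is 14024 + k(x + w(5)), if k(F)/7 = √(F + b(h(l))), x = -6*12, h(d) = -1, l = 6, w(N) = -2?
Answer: 14024 + 7*√(-74 - I) ≈ 14024.0 - 60.218*I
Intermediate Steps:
x = -72
b(T) = T^(3/2)
k(F) = 7*√(F - I) (k(F) = 7*√(F + (-1)^(3/2)) = 7*√(F - I))
14024 + k(x + w(5)) = 14024 + 7*√((-72 - 2) - I) = 14024 + 7*√(-74 - I)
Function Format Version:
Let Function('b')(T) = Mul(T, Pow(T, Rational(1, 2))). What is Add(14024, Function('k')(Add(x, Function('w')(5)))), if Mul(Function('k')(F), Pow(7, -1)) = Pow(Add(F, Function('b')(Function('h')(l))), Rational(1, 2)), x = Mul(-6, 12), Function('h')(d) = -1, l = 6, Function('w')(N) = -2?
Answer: Add(14024, Mul(7, Pow(Add(-74, Mul(-1, I)), Rational(1, 2)))) ≈ Add(14024., Mul(-60.218, I))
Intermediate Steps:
x = -72
Function('b')(T) = Pow(T, Rational(3, 2))
Function('k')(F) = Mul(7, Pow(Add(F, Mul(-1, I)), Rational(1, 2))) (Function('k')(F) = Mul(7, Pow(Add(F, Pow(-1, Rational(3, 2))), Rational(1, 2))) = Mul(7, Pow(Add(F, Mul(-1, I)), Rational(1, 2))))
Add(14024, Function('k')(Add(x, Function('w')(5)))) = Add(14024, Mul(7, Pow(Add(Add(-72, -2), Mul(-1, I)), Rational(1, 2)))) = Add(14024, Mul(7, Pow(Add(-74, Mul(-1, I)), Rational(1, 2))))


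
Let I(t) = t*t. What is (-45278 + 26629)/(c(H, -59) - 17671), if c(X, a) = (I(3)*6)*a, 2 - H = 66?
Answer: 18649/20857 ≈ 0.89414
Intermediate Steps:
I(t) = t²
H = -64 (H = 2 - 1*66 = 2 - 66 = -64)
c(X, a) = 54*a (c(X, a) = (3²*6)*a = (9*6)*a = 54*a)
(-45278 + 26629)/(c(H, -59) - 17671) = (-45278 + 26629)/(54*(-59) - 17671) = -18649/(-3186 - 17671) = -18649/(-20857) = -18649*(-1/20857) = 18649/20857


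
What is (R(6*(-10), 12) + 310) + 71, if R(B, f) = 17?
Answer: 398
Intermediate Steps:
(R(6*(-10), 12) + 310) + 71 = (17 + 310) + 71 = 327 + 71 = 398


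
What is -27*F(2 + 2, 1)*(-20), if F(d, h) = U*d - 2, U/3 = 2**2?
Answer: 24840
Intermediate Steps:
U = 12 (U = 3*2**2 = 3*4 = 12)
F(d, h) = -2 + 12*d (F(d, h) = 12*d - 2 = -2 + 12*d)
-27*F(2 + 2, 1)*(-20) = -27*(-2 + 12*(2 + 2))*(-20) = -27*(-2 + 12*4)*(-20) = -27*(-2 + 48)*(-20) = -27*46*(-20) = -1242*(-20) = 24840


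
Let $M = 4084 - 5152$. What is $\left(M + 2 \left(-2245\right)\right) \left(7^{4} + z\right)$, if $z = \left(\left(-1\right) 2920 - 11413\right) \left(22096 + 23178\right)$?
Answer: $3606640896278$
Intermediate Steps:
$M = -1068$ ($M = 4084 - 5152 = -1068$)
$z = -648912242$ ($z = \left(-2920 - 11413\right) 45274 = \left(-14333\right) 45274 = -648912242$)
$\left(M + 2 \left(-2245\right)\right) \left(7^{4} + z\right) = \left(-1068 + 2 \left(-2245\right)\right) \left(7^{4} - 648912242\right) = \left(-1068 - 4490\right) \left(2401 - 648912242\right) = \left(-5558\right) \left(-648909841\right) = 3606640896278$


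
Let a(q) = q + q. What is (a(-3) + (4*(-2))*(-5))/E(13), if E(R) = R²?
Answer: 34/169 ≈ 0.20118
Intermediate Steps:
a(q) = 2*q
(a(-3) + (4*(-2))*(-5))/E(13) = (2*(-3) + (4*(-2))*(-5))/(13²) = (-6 - 8*(-5))/169 = (-6 + 40)*(1/169) = 34*(1/169) = 34/169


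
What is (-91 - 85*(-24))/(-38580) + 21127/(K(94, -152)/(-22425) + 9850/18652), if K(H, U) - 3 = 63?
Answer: 56820639644634353/1412383051740 ≈ 40230.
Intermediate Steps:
K(H, U) = 66 (K(H, U) = 3 + 63 = 66)
(-91 - 85*(-24))/(-38580) + 21127/(K(94, -152)/(-22425) + 9850/18652) = (-91 - 85*(-24))/(-38580) + 21127/(66/(-22425) + 9850/18652) = (-91 + 2040)*(-1/38580) + 21127/(66*(-1/22425) + 9850*(1/18652)) = 1949*(-1/38580) + 21127/(-22/7475 + 4925/9326) = -1949/38580 + 21127/(36609203/69711850) = -1949/38580 + 21127*(69711850/36609203) = -1949/38580 + 1472802254950/36609203 = 56820639644634353/1412383051740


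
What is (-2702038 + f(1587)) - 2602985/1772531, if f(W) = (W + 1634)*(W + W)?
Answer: 13331940420911/1772531 ≈ 7.5214e+6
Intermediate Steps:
f(W) = 2*W*(1634 + W) (f(W) = (1634 + W)*(2*W) = 2*W*(1634 + W))
(-2702038 + f(1587)) - 2602985/1772531 = (-2702038 + 2*1587*(1634 + 1587)) - 2602985/1772531 = (-2702038 + 2*1587*3221) - 2602985*1/1772531 = (-2702038 + 10223454) - 2602985/1772531 = 7521416 - 2602985/1772531 = 13331940420911/1772531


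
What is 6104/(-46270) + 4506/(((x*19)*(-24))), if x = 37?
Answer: -3708087/9293660 ≈ -0.39899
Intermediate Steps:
6104/(-46270) + 4506/(((x*19)*(-24))) = 6104/(-46270) + 4506/(((37*19)*(-24))) = 6104*(-1/46270) + 4506/((703*(-24))) = -436/3305 + 4506/(-16872) = -436/3305 + 4506*(-1/16872) = -436/3305 - 751/2812 = -3708087/9293660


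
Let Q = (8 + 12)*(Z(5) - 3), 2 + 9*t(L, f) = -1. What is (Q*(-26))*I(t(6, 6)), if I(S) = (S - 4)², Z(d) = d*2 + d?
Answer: -351520/3 ≈ -1.1717e+5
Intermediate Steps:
Z(d) = 3*d (Z(d) = 2*d + d = 3*d)
t(L, f) = -⅓ (t(L, f) = -2/9 + (⅑)*(-1) = -2/9 - ⅑ = -⅓)
I(S) = (-4 + S)²
Q = 240 (Q = (8 + 12)*(3*5 - 3) = 20*(15 - 3) = 20*12 = 240)
(Q*(-26))*I(t(6, 6)) = (240*(-26))*(-4 - ⅓)² = -6240*(-13/3)² = -6240*169/9 = -351520/3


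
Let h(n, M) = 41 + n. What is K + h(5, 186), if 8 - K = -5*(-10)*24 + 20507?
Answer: -21653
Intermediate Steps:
K = -21699 (K = 8 - (-5*(-10)*24 + 20507) = 8 - (50*24 + 20507) = 8 - (1200 + 20507) = 8 - 1*21707 = 8 - 21707 = -21699)
K + h(5, 186) = -21699 + (41 + 5) = -21699 + 46 = -21653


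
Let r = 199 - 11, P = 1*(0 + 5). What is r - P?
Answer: 183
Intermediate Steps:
P = 5 (P = 1*5 = 5)
r = 188
r - P = 188 - 1*5 = 188 - 5 = 183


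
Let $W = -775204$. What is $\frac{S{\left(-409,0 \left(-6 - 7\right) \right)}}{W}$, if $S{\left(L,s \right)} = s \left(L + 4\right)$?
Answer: $0$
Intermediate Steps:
$S{\left(L,s \right)} = s \left(4 + L\right)$
$\frac{S{\left(-409,0 \left(-6 - 7\right) \right)}}{W} = \frac{0 \left(-6 - 7\right) \left(4 - 409\right)}{-775204} = 0 \left(-13\right) \left(-405\right) \left(- \frac{1}{775204}\right) = 0 \left(-405\right) \left(- \frac{1}{775204}\right) = 0 \left(- \frac{1}{775204}\right) = 0$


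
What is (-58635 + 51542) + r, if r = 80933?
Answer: 73840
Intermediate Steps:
(-58635 + 51542) + r = (-58635 + 51542) + 80933 = -7093 + 80933 = 73840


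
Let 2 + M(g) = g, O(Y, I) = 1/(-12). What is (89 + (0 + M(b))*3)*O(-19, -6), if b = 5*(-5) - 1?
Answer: -5/12 ≈ -0.41667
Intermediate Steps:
b = -26 (b = -25 - 1 = -26)
O(Y, I) = -1/12
M(g) = -2 + g
(89 + (0 + M(b))*3)*O(-19, -6) = (89 + (0 + (-2 - 26))*3)*(-1/12) = (89 + (0 - 28)*3)*(-1/12) = (89 - 28*3)*(-1/12) = (89 - 84)*(-1/12) = 5*(-1/12) = -5/12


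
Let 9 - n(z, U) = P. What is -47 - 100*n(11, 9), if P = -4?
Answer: -1347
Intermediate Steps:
n(z, U) = 13 (n(z, U) = 9 - 1*(-4) = 9 + 4 = 13)
-47 - 100*n(11, 9) = -47 - 100*13 = -47 - 1300 = -1347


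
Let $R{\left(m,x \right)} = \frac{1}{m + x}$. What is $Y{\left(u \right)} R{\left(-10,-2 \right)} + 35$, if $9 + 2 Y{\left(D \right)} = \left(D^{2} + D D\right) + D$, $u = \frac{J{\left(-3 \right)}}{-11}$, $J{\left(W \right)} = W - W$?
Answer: $\frac{283}{8} \approx 35.375$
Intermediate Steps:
$J{\left(W \right)} = 0$
$u = 0$ ($u = \frac{0}{-11} = 0 \left(- \frac{1}{11}\right) = 0$)
$Y{\left(D \right)} = - \frac{9}{2} + D^{2} + \frac{D}{2}$ ($Y{\left(D \right)} = - \frac{9}{2} + \frac{\left(D^{2} + D D\right) + D}{2} = - \frac{9}{2} + \frac{\left(D^{2} + D^{2}\right) + D}{2} = - \frac{9}{2} + \frac{2 D^{2} + D}{2} = - \frac{9}{2} + \frac{D + 2 D^{2}}{2} = - \frac{9}{2} + \left(D^{2} + \frac{D}{2}\right) = - \frac{9}{2} + D^{2} + \frac{D}{2}$)
$Y{\left(u \right)} R{\left(-10,-2 \right)} + 35 = \frac{- \frac{9}{2} + 0^{2} + \frac{1}{2} \cdot 0}{-10 - 2} + 35 = \frac{- \frac{9}{2} + 0 + 0}{-12} + 35 = \left(- \frac{9}{2}\right) \left(- \frac{1}{12}\right) + 35 = \frac{3}{8} + 35 = \frac{283}{8}$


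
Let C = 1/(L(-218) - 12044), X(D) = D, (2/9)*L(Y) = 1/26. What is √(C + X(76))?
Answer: 4*√1863068547338/626279 ≈ 8.7178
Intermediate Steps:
L(Y) = 9/52 (L(Y) = (9/2)/26 = (9/2)*(1/26) = 9/52)
C = -52/626279 (C = 1/(9/52 - 12044) = 1/(-626279/52) = -52/626279 ≈ -8.3030e-5)
√(C + X(76)) = √(-52/626279 + 76) = √(47597152/626279) = 4*√1863068547338/626279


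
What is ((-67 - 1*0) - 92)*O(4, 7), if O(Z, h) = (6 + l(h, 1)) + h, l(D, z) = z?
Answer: -2226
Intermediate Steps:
O(Z, h) = 7 + h (O(Z, h) = (6 + 1) + h = 7 + h)
((-67 - 1*0) - 92)*O(4, 7) = ((-67 - 1*0) - 92)*(7 + 7) = ((-67 + 0) - 92)*14 = (-67 - 92)*14 = -159*14 = -2226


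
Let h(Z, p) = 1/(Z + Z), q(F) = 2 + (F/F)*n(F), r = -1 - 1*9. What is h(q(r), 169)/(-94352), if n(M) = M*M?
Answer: -1/19247808 ≈ -5.1954e-8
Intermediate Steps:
r = -10 (r = -1 - 9 = -10)
n(M) = M²
q(F) = 2 + F² (q(F) = 2 + (F/F)*F² = 2 + 1*F² = 2 + F²)
h(Z, p) = 1/(2*Z)
h(q(r), 169)/(-94352) = (1/(2*(2 + (-10)²)))/(-94352) = (1/(2*(2 + 100)))*(-1/94352) = ((½)/102)*(-1/94352) = ((½)*(1/102))*(-1/94352) = (1/204)*(-1/94352) = -1/19247808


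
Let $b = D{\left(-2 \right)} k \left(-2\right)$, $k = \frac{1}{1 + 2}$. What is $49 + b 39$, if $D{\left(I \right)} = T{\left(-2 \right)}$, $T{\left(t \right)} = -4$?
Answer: $153$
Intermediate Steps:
$D{\left(I \right)} = -4$
$k = \frac{1}{3} \approx 0.33333$
$b = \frac{8}{3}$ ($b = \left(-4\right) \frac{1}{3} \left(-2\right) = \left(- \frac{4}{3}\right) \left(-2\right) = \frac{8}{3} \approx 2.6667$)
$49 + b 39 = 49 + \frac{8}{3} \cdot 39 = 49 + 104 = 153$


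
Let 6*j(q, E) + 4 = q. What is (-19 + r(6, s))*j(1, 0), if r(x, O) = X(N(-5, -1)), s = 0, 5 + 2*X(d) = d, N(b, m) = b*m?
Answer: 19/2 ≈ 9.5000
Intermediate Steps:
X(d) = -5/2 + d/2
r(x, O) = 0 (r(x, O) = -5/2 + (-5*(-1))/2 = -5/2 + (½)*5 = -5/2 + 5/2 = 0)
j(q, E) = -⅔ + q/6
(-19 + r(6, s))*j(1, 0) = (-19 + 0)*(-⅔ + (⅙)*1) = -19*(-⅔ + ⅙) = -19*(-½) = 19/2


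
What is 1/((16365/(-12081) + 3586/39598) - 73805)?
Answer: -79730573/5884615723399 ≈ -1.3549e-5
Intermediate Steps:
1/((16365/(-12081) + 3586/39598) - 73805) = 1/((16365*(-1/12081) + 3586*(1/39598)) - 73805) = 1/((-5455/4027 + 1793/19799) - 73805) = 1/(-100783134/79730573 - 73805) = 1/(-5884615723399/79730573) = -79730573/5884615723399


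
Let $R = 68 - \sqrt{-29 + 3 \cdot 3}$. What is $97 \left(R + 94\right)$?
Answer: $15714 - 194 i \sqrt{5} \approx 15714.0 - 433.8 i$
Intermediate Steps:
$R = 68 - 2 i \sqrt{5}$ ($R = 68 - \sqrt{-29 + 9} = 68 - \sqrt{-20} = 68 - 2 i \sqrt{5} \approx 68.0 - 4.4721 i$)
$97 \left(R + 94\right) = 97 \left(\left(68 - 2 i \sqrt{5}\right) + 94\right) = 97 \left(162 - 2 i \sqrt{5}\right) = 15714 - 194 i \sqrt{5}$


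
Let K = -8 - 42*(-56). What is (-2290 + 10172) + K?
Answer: 10226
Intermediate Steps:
K = 2344 (K = -8 + 2352 = 2344)
(-2290 + 10172) + K = (-2290 + 10172) + 2344 = 7882 + 2344 = 10226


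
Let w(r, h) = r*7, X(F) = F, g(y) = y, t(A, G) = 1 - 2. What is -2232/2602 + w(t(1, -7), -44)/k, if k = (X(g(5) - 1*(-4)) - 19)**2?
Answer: -120707/130100 ≈ -0.92780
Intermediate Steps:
t(A, G) = -1
w(r, h) = 7*r
k = 100 (k = ((5 - 1*(-4)) - 19)**2 = ((5 + 4) - 19)**2 = (9 - 19)**2 = (-10)**2 = 100)
-2232/2602 + w(t(1, -7), -44)/k = -2232/2602 + (7*(-1))/100 = -2232*1/2602 - 7*1/100 = -1116/1301 - 7/100 = -120707/130100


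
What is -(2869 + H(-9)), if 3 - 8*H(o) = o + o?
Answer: -22973/8 ≈ -2871.6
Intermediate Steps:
H(o) = 3/8 - o/4 (H(o) = 3/8 - (o + o)/8 = 3/8 - o/4)
-(2869 + H(-9)) = -(2869 + (3/8 - ¼*(-9))) = -(2869 + (3/8 + 9/4)) = -(2869 + 21/8) = -1*22973/8 = -22973/8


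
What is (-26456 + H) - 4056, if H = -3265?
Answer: -33777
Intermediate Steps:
(-26456 + H) - 4056 = (-26456 - 3265) - 4056 = -29721 - 4056 = -33777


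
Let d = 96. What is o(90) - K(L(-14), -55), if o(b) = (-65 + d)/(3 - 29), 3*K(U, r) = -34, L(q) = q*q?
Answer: 791/78 ≈ 10.141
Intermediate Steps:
L(q) = q²
K(U, r) = -34/3 (K(U, r) = (⅓)*(-34) = -34/3)
o(b) = -31/26 (o(b) = (-65 + 96)/(3 - 29) = 31/(-26) = 31*(-1/26) = -31/26)
o(90) - K(L(-14), -55) = -31/26 - 1*(-34/3) = -31/26 + 34/3 = 791/78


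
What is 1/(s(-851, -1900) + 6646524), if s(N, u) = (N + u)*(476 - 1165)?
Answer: 1/8541963 ≈ 1.1707e-7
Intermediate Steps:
s(N, u) = -689*N - 689*u (s(N, u) = (N + u)*(-689) = -689*N - 689*u)
1/(s(-851, -1900) + 6646524) = 1/((-689*(-851) - 689*(-1900)) + 6646524) = 1/((586339 + 1309100) + 6646524) = 1/(1895439 + 6646524) = 1/8541963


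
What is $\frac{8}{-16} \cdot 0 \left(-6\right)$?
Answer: $0$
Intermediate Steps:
$\frac{8}{-16} \cdot 0 \left(-6\right) = 8 \left(- \frac{1}{16}\right) 0 \left(-6\right) = \left(- \frac{1}{2}\right) 0 \left(-6\right) = 0 \left(-6\right) = 0$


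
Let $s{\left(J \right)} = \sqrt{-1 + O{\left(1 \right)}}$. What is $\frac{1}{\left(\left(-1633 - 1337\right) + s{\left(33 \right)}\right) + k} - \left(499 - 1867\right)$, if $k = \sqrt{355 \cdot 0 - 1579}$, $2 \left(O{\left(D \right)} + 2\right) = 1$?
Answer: $\frac{2 \left(684 \sqrt{10} + 1368 \sqrt{1579} + 4062959 i\right)}{\sqrt{10} + 2 \sqrt{1579} + 5940 i} \approx 1368.0 - 4.6864 \cdot 10^{-6} i$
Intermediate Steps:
$O{\left(D \right)} = - \frac{3}{2}$ ($O{\left(D \right)} = -2 + \frac{1}{2} \cdot 1 = -2 + \frac{1}{2} = - \frac{3}{2}$)
$s{\left(J \right)} = \frac{i \sqrt{10}}{2}$ ($s{\left(J \right)} = \sqrt{-1 - \frac{3}{2}} = \sqrt{- \frac{5}{2}} = \frac{i \sqrt{10}}{2}$)
$k = i \sqrt{1579}$ ($k = \sqrt{0 - 1579} = \sqrt{-1579} = i \sqrt{1579} \approx 39.737 i$)
$\frac{1}{\left(\left(-1633 - 1337\right) + s{\left(33 \right)}\right) + k} - \left(499 - 1867\right) = \frac{1}{\left(\left(-1633 - 1337\right) + \frac{i \sqrt{10}}{2}\right) + i \sqrt{1579}} - \left(499 - 1867\right) = \frac{1}{\left(-2970 + \frac{i \sqrt{10}}{2}\right) + i \sqrt{1579}} - \left(499 - 1867\right) = \frac{1}{-2970 + i \sqrt{1579} + \frac{i \sqrt{10}}{2}} - -1368 = \frac{1}{-2970 + i \sqrt{1579} + \frac{i \sqrt{10}}{2}} + 1368 = 1368 + \frac{1}{-2970 + i \sqrt{1579} + \frac{i \sqrt{10}}{2}}$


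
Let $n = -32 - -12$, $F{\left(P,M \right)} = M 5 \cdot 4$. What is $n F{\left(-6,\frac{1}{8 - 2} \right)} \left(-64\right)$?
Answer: $\frac{12800}{3} \approx 4266.7$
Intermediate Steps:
$F{\left(P,M \right)} = 20 M$ ($F{\left(P,M \right)} = 5 M 4 = 20 M$)
$n = -20$ ($n = -32 + 12 = -20$)
$n F{\left(-6,\frac{1}{8 - 2} \right)} \left(-64\right) = - 20 \frac{20}{8 - 2} \left(-64\right) = - 20 \cdot \frac{20}{6} \left(-64\right) = - 20 \cdot 20 \cdot \frac{1}{6} \left(-64\right) = \left(-20\right) \frac{10}{3} \left(-64\right) = \left(- \frac{200}{3}\right) \left(-64\right) = \frac{12800}{3}$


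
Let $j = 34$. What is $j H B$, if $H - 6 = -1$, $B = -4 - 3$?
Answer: $-1190$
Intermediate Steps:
$B = -7$ ($B = -4 - 3 = -7$)
$H = 5$ ($H = 6 - 1 = 5$)
$j H B = 34 \cdot 5 \left(-7\right) = 170 \left(-7\right) = -1190$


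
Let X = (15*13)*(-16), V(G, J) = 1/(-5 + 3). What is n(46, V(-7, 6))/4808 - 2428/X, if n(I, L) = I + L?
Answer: 1476973/1875120 ≈ 0.78767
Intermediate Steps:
V(G, J) = -½ (V(G, J) = 1/(-2) = -½)
X = -3120 (X = 195*(-16) = -3120)
n(46, V(-7, 6))/4808 - 2428/X = (46 - ½)/4808 - 2428/(-3120) = (91/2)*(1/4808) - 2428*(-1/3120) = 91/9616 + 607/780 = 1476973/1875120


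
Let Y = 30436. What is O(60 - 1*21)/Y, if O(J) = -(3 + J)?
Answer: -3/2174 ≈ -0.0013799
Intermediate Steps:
O(J) = -3 - J
O(60 - 1*21)/Y = (-3 - (60 - 1*21))/30436 = (-3 - (60 - 21))*(1/30436) = (-3 - 1*39)*(1/30436) = (-3 - 39)*(1/30436) = -42*1/30436 = -3/2174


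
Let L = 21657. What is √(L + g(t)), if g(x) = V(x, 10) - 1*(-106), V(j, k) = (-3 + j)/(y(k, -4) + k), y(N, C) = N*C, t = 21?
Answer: 2*√136015/5 ≈ 147.52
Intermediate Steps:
y(N, C) = C*N
V(j, k) = -(-3 + j)/(3*k) (V(j, k) = (-3 + j)/(-4*k + k) = (-3 + j)/((-3*k)) = (-3 + j)*(-1/(3*k)) = -(-3 + j)/(3*k))
g(x) = 1061/10 - x/30 (g(x) = (⅓)*(3 - x)/10 - 1*(-106) = (⅓)*(⅒)*(3 - x) + 106 = (⅒ - x/30) + 106 = 1061/10 - x/30)
√(L + g(t)) = √(21657 + (1061/10 - 1/30*21)) = √(21657 + (1061/10 - 7/10)) = √(21657 + 527/5) = √(108812/5) = 2*√136015/5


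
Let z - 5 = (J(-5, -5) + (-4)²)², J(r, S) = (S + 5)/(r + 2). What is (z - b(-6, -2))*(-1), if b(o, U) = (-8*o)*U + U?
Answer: -359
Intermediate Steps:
b(o, U) = U - 8*U*o (b(o, U) = -8*U*o + U = U - 8*U*o)
J(r, S) = (5 + S)/(2 + r)
z = 261 (z = 5 + ((5 - 5)/(2 - 5) + (-4)²)² = 5 + (0/(-3) + 16)² = 5 + (-⅓*0 + 16)² = 5 + (0 + 16)² = 5 + 16² = 5 + 256 = 261)
(z - b(-6, -2))*(-1) = (261 - (-2)*(1 - 8*(-6)))*(-1) = (261 - (-2)*(1 + 48))*(-1) = (261 - (-2)*49)*(-1) = (261 - 1*(-98))*(-1) = (261 + 98)*(-1) = 359*(-1) = -359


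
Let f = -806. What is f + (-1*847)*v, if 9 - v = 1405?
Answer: 1181606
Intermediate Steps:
v = -1396 (v = 9 - 1*1405 = 9 - 1405 = -1396)
f + (-1*847)*v = -806 - 1*847*(-1396) = -806 - 847*(-1396) = -806 + 1182412 = 1181606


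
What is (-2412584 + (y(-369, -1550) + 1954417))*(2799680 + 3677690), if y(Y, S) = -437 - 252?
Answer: -2972180088720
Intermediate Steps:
y(Y, S) = -689
(-2412584 + (y(-369, -1550) + 1954417))*(2799680 + 3677690) = (-2412584 + (-689 + 1954417))*(2799680 + 3677690) = (-2412584 + 1953728)*6477370 = -458856*6477370 = -2972180088720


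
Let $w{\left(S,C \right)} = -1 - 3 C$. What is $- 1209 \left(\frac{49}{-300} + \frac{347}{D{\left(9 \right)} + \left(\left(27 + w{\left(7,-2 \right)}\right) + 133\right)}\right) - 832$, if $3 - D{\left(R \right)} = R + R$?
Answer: $- \frac{68627}{20} \approx -3431.4$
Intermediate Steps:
$D{\left(R \right)} = 3 - 2 R$ ($D{\left(R \right)} = 3 - \left(R + R\right) = 3 - 2 R$)
$- 1209 \left(\frac{49}{-300} + \frac{347}{D{\left(9 \right)} + \left(\left(27 + w{\left(7,-2 \right)}\right) + 133\right)}\right) - 832 = - 1209 \left(\frac{49}{-300} + \frac{347}{\left(3 - 18\right) + \left(\left(27 - -5\right) + 133\right)}\right) - 832 = - 1209 \left(49 \left(- \frac{1}{300}\right) + \frac{347}{\left(3 - 18\right) + \left(\left(27 + \left(-1 + 6\right)\right) + 133\right)}\right) - 832 = - 1209 \left(- \frac{49}{300} + \frac{347}{-15 + \left(\left(27 + 5\right) + 133\right)}\right) - 832 = - 1209 \left(- \frac{49}{300} + \frac{347}{-15 + \left(32 + 133\right)}\right) - 832 = - 1209 \left(- \frac{49}{300} + \frac{347}{-15 + 165}\right) - 832 = - 1209 \left(- \frac{49}{300} + \frac{347}{150}\right) - 832 = \left(-1209\right) \frac{43}{20} - 832 = - \frac{51987}{20} - 832 = - \frac{68627}{20}$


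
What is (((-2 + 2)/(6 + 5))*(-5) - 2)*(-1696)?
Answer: 3392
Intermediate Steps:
(((-2 + 2)/(6 + 5))*(-5) - 2)*(-1696) = ((0/11)*(-5) - 2)*(-1696) = ((0*(1/11))*(-5) - 2)*(-1696) = (0*(-5) - 2)*(-1696) = (0 - 2)*(-1696) = -2*(-1696) = 3392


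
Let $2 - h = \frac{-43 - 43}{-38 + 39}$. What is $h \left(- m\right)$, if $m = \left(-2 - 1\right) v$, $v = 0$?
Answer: $0$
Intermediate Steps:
$m = 0$ ($m = \left(-2 - 1\right) 0 = \left(-3\right) 0 = 0$)
$h = 88$ ($h = 2 - \frac{-43 - 43}{-38 + 39} = 2 - - \frac{86}{1} = 2 - \left(-86\right) 1 = 2 - -86 = 2 + 86 = 88$)
$h \left(- m\right) = 88 \left(\left(-1\right) 0\right) = 88 \cdot 0 = 0$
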